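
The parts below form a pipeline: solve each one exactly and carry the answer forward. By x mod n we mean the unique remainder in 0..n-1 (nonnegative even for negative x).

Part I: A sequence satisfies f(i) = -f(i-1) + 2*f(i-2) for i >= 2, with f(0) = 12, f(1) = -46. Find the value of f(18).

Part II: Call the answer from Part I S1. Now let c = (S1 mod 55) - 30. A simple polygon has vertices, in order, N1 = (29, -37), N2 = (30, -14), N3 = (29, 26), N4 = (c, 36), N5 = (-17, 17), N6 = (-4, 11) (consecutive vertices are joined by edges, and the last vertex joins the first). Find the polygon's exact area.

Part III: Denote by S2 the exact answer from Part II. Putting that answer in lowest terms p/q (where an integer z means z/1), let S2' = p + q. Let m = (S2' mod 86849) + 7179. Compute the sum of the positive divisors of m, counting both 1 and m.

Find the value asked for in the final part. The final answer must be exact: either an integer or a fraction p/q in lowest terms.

20976

Part I: f(2) = -1*(-46) + 2*(12) = 70; iterating: f(2)=70, f(3)=-162, f(4)=302, f(5)=-626, f(6)=1230, f(7)=-2482, f(8)=4942, f(9)=-9906, f(10)=19790, f(11)=-39602, f(12)=79182, f(13)=-158386, f(14)=316750, f(15)=-633522, f(16)=1267022, f(17)=-2534066, f(18)=5068110; answer 5068110
Part II: S1 = 5068110; c = -5; cross terms: (29*-14 - 30*-37)=704, (30*26 - 29*-14)=1186, (29*36 - -5*26)=1174, (-5*17 - -17*36)=527, (-17*11 - -4*17)=-119, (-4*-37 - 29*11)=-171; twice the area = |3301| = 3301; area = 3301/2; answer 3301/2
Part III: S2 = 3301/2; threaded value p + q = 3303; m = 10482; 10482 = 2 * 3 * 1747; sigma = (1 + 2) * (1 + 3) * (1 + 1747) = 3 * 4 * 1748 = 20976; answer 20976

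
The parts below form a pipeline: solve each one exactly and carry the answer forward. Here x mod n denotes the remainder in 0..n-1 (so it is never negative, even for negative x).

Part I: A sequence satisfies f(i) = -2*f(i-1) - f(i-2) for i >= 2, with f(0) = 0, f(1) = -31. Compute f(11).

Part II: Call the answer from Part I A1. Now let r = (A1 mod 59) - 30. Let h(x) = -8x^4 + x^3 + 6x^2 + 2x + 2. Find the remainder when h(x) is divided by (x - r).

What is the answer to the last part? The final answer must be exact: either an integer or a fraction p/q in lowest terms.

Part I: f(2) = -2*(-31) - 1*(0) = 62; iterating: f(2)=62, f(3)=-93, f(4)=124, f(5)=-155, f(6)=186, f(7)=-217, f(8)=248, f(9)=-279, f(10)=310, f(11)=-341; answer -341
Part II: A1 = -341; r = -17; remainder = value at the root: -8*(-17)^4 + 1*(-17)^3 + 6*(-17)^2 + 2*(-17)^1 + 2 = (-668168) + (-4913) + (1734) + (-34) + (2) = -671379; answer -671379

-671379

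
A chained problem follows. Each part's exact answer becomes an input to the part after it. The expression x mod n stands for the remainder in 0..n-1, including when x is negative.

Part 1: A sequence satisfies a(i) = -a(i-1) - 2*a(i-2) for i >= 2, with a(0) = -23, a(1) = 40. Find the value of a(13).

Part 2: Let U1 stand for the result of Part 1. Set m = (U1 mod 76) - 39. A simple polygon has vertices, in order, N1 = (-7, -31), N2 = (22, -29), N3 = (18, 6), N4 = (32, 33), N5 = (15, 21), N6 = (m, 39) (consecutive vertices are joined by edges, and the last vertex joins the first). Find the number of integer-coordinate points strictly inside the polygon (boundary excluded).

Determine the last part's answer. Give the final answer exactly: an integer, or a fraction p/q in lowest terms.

2017

Part 1: a(2) = -1*(40) - 2*(-23) = 6; iterating: a(2)=6, a(3)=-86, a(4)=74, a(5)=98, a(6)=-246, a(7)=50, a(8)=442, a(9)=-542, a(10)=-342, a(11)=1426, a(12)=-742, a(13)=-2110; answer -2110
Part 2: U1 = -2110; m = -21; cross terms: (-7*-29 - 22*-31)=885, (22*6 - 18*-29)=654, (18*33 - 32*6)=402, (32*21 - 15*33)=177, (15*39 - -21*21)=1026, (-21*-31 - -7*39)=924; twice the area = |4068| = 4068; area = 2034; boundary points = 1 + 1 + 1 + 1 + 18 + 14 = 36; strictly interior points = area - boundary/2 + 1 = 2017; answer 2017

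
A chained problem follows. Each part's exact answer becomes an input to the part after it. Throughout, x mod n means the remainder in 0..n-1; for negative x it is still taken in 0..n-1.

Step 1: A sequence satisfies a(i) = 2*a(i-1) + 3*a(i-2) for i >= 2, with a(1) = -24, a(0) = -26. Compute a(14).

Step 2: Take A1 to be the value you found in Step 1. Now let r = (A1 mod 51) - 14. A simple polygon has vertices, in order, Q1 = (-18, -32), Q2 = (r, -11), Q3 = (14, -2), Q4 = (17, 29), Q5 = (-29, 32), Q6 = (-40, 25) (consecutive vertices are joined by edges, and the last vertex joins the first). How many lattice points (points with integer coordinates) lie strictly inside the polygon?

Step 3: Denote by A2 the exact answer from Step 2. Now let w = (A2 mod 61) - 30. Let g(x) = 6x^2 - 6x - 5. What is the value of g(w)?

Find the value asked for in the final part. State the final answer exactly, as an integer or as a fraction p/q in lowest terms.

1255

Step 1: a(2) = 2*(-24) + 3*(-26) = -126; iterating: a(2)=-126, a(3)=-324, a(4)=-1026, a(5)=-3024, a(6)=-9126, a(7)=-27324, a(8)=-82026, a(9)=-246024, a(10)=-738126, a(11)=-2214324, a(12)=-6643026, a(13)=-19929024, a(14)=-59787126; answer -59787126
Step 2: A1 = -59787126; r = 7; cross terms: (-18*-11 - 7*-32)=422, (7*-2 - 14*-11)=140, (14*29 - 17*-2)=440, (17*32 - -29*29)=1385, (-29*25 - -40*32)=555, (-40*-32 - -18*25)=1730; twice the area = |4672| = 4672; area = 2336; boundary points = 1 + 1 + 1 + 1 + 1 + 1 = 6; strictly interior points = area - boundary/2 + 1 = 2334; answer 2334
Step 3: A2 = 2334; w = -14; 6*(-14)^2 - 6*(-14)^1 - 5 = (1176) + (84) + (-5) = 1255; answer 1255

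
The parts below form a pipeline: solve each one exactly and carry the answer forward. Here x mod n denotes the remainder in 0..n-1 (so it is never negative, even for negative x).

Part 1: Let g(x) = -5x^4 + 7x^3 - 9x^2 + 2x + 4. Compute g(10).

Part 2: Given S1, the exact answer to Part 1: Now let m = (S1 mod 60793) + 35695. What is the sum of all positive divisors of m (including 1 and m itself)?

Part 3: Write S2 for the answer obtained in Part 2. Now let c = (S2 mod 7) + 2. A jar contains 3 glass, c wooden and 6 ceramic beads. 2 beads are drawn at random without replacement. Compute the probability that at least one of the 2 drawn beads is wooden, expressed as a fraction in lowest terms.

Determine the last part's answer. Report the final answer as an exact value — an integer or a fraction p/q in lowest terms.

19/55

Part 1: -5*(10)^4 + 7*(10)^3 - 9*(10)^2 + 2*(10)^1 + 4 = (-50000) + (7000) + (-900) + (20) + (4) = -43876; answer -43876
Part 2: S1 = -43876; m = 52612; 52612 = 2^2 * 7 * 1879; sigma = (1 + 2 + 4) * (1 + 7) * (1 + 1879) = 7 * 8 * 1880 = 105280; answer 105280
Part 3: S2 = 105280; c = 2; total draws C(11,2) = 55; complement C(9,2) = 36; favorable 55 - 36 = 19; P = 19/55; answer 19/55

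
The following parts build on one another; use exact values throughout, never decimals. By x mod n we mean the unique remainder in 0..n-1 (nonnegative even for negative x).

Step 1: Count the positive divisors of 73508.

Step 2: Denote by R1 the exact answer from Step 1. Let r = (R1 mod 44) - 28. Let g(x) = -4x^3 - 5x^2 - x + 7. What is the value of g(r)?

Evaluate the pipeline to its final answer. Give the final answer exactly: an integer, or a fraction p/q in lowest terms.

187

Step 1: 73508 = 2^2 * 17 * 23 * 47; number of divisors = (2+1) * (1+1) * (1+1) * (1+1) = 24; answer 24
Step 2: R1 = 24; r = -4; -4*(-4)^3 - 5*(-4)^2 - 1*(-4)^1 + 7 = (256) + (-80) + (4) + (7) = 187; answer 187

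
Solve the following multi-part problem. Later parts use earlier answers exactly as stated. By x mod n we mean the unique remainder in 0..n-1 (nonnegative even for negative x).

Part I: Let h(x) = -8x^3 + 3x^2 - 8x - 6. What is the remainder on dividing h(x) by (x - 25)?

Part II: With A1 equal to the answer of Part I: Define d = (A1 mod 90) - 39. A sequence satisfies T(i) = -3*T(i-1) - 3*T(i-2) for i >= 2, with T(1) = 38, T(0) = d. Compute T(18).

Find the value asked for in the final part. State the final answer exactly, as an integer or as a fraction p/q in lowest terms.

Part I: remainder = value at the root: -8*(25)^3 + 3*(25)^2 - 8*(25)^1 - 6 = (-125000) + (1875) + (-200) + (-6) = -123331; answer -123331
Part II: A1 = -123331; d = 20; T(2) = -3*(38) - 3*(20) = -174; iterating: T(2)=-174, T(3)=408, T(4)=-702, T(5)=882, T(6)=-540, T(7)=-1026, T(8)=4698, T(9)=-11016, T(10)=18954, T(11)=-23814, T(12)=14580, T(13)=27702, T(14)=-126846, T(15)=297432, T(16)=-511758, T(17)=642978, T(18)=-393660; answer -393660

-393660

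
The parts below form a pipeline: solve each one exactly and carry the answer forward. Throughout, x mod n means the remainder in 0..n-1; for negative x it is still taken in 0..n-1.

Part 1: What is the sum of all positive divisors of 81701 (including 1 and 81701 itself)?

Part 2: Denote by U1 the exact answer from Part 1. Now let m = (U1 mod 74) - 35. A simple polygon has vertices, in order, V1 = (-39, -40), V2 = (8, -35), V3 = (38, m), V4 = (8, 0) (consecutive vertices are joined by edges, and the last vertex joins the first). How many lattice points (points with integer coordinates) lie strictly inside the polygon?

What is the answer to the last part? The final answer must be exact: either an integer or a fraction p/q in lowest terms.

1344

Part 1: 81701 is prime, so its only divisors are 1 and 81701; sigma = 1 + 81701 = 81702; answer 81702
Part 2: U1 = 81702; m = -29; cross terms: (-39*-35 - 8*-40)=1685, (8*-29 - 38*-35)=1098, (38*0 - 8*-29)=232, (8*-40 - -39*0)=-320; twice the area = |2695| = 2695; area = 2695/2; boundary points = 1 + 6 + 1 + 1 = 9; strictly interior points = area - boundary/2 + 1 = 1344; answer 1344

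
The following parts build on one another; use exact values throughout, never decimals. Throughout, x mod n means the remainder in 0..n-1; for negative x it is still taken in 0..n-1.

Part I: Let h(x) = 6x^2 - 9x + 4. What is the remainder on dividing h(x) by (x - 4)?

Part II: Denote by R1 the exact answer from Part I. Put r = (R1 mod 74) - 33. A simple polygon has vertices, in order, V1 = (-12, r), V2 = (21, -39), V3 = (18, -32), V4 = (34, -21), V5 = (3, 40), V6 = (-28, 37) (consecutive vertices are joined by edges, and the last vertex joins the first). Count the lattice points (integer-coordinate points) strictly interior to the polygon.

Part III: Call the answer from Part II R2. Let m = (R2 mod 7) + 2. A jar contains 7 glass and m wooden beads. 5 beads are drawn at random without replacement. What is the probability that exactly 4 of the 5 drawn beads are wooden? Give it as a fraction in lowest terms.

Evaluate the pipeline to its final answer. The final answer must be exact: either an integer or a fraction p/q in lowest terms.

Part I: remainder = value at the root: 6*(4)^2 - 9*(4)^1 + 4 = (96) + (-36) + (4) = 64; answer 64
Part II: R1 = 64; r = 31; cross terms: (-12*-39 - 21*31)=-183, (21*-32 - 18*-39)=30, (18*-21 - 34*-32)=710, (34*40 - 3*-21)=1423, (3*37 - -28*40)=1231, (-28*31 - -12*37)=-424; twice the area = |2787| = 2787; area = 2787/2; boundary points = 1 + 1 + 1 + 1 + 1 + 2 = 7; strictly interior points = area - boundary/2 + 1 = 1391; answer 1391
Part III: R2 = 1391; m = 7; total draws C(14,5) = 2002; favorable C(7,4)*C(7,1) = 245; P = 35/286; answer 35/286

35/286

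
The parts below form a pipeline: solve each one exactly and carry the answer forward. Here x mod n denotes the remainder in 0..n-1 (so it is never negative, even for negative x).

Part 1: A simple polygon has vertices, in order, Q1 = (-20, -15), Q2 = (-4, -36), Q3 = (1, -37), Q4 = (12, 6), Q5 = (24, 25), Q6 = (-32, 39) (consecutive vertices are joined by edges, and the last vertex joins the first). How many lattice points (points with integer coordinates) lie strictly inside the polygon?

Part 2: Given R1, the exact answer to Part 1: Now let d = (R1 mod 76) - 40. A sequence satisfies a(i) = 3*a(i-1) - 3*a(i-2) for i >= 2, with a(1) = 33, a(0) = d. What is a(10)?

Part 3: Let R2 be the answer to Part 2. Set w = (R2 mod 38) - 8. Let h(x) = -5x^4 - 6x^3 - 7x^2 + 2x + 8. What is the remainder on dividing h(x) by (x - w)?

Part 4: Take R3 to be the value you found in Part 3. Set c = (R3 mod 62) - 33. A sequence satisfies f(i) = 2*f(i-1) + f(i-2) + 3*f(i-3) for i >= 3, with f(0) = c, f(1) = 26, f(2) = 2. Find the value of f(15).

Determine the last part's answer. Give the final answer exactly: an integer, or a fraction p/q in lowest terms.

6102030

Part 1: cross terms: (-20*-36 - -4*-15)=660, (-4*-37 - 1*-36)=184, (1*6 - 12*-37)=450, (12*25 - 24*6)=156, (24*39 - -32*25)=1736, (-32*-15 - -20*39)=1260; twice the area = |4446| = 4446; area = 2223; boundary points = 1 + 1 + 1 + 1 + 14 + 6 = 24; strictly interior points = area - boundary/2 + 1 = 2212; answer 2212
Part 2: R1 = 2212; d = -32; a(2) = 3*(33) - 3*(-32) = 195; iterating: a(2)=195, a(3)=486, a(4)=873, a(5)=1161, a(6)=864, a(7)=-891, a(8)=-5265, a(9)=-13122, a(10)=-23571; answer -23571
Part 3: R2 = -23571; w = 19; remainder = value at the root: -5*(19)^4 - 6*(19)^3 - 7*(19)^2 + 2*(19)^1 + 8 = (-651605) + (-41154) + (-2527) + (38) + (8) = -695240; answer -695240
Part 4: R3 = -695240; c = -5; f(3) = 2*(2) + 1*(26) + 3*(-5) = 15; iterating: f(3)=15, f(4)=110, f(5)=241, f(6)=637, f(7)=1845, f(8)=5050, f(9)=13856, f(10)=38297, f(11)=105600, f(12)=291065, f(13)=802621, f(14)=2213107, f(15)=6102030; answer 6102030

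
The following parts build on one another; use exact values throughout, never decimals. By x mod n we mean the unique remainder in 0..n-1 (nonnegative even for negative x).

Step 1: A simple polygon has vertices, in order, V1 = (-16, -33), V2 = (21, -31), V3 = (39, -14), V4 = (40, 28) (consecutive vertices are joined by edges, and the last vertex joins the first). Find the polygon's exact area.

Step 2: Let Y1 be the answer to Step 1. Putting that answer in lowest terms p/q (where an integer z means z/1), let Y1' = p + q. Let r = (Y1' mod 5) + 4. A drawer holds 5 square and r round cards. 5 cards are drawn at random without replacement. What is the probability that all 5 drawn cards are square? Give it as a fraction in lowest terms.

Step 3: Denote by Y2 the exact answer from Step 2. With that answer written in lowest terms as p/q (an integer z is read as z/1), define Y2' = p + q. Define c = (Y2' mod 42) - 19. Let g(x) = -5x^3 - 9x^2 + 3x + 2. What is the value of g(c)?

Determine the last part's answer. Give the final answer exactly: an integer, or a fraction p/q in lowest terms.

-32020

Step 1: cross terms: (-16*-31 - 21*-33)=1189, (21*-14 - 39*-31)=915, (39*28 - 40*-14)=1652, (40*-33 - -16*28)=-872; twice the area = |2884| = 2884; area = 1442; answer 1442
Step 2: Y1 = 1442; threaded value p + q = 1443; r = 7; total draws C(12,5) = 792; favorable C(5,5) = 1; P = 1/792; answer 1/792
Step 3: Y2 = 1/792; threaded value p + q = 793; c = 18; -5*(18)^3 - 9*(18)^2 + 3*(18)^1 + 2 = (-29160) + (-2916) + (54) + (2) = -32020; answer -32020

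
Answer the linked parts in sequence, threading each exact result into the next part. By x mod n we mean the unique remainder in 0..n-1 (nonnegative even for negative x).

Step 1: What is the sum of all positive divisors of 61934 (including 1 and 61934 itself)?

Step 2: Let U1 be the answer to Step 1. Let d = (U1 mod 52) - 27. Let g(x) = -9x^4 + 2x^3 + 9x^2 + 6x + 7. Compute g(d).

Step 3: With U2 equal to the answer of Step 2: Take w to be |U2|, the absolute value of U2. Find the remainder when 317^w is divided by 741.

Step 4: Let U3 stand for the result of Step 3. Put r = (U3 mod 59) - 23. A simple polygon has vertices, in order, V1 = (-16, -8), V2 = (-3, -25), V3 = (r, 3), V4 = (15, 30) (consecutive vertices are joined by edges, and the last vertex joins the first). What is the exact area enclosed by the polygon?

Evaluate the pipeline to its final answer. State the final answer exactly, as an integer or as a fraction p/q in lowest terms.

Step 1: 61934 = 2 * 173 * 179; sigma = (1 + 2) * (1 + 173) * (1 + 179) = 3 * 174 * 180 = 93960; answer 93960
Step 2: U1 = 93960; d = 21; -9*(21)^4 + 2*(21)^3 + 9*(21)^2 + 6*(21)^1 + 7 = (-1750329) + (18522) + (3969) + (126) + (7) = -1727705; answer -1727705
Step 3: U2 = -1727705; w = 1727705; squarings mod 741: 317^1=317, 317^2=454, 317^4=118, 317^8=586, 317^16=313, 317^32=157, 317^64=196, 317^128=625, 317^256=118, 317^512=586, 317^1024=313, 317^2048=157, 317^4096=196, 317^8192=625, 317^16384=118, 317^32768=586, 317^65536=313, 317^131072=157, 317^262144=196, 317^524288=625, 317^1048576=118; 317^1727705 = 317^1 * 317^8 * 317^16 * 317^64 * 317^128 * 317^1024 * 317^2048 * 317^4096 * 317^16384 * 317^131072 * 317^524288 * 317^1048576 = 629 (mod 741); answer 629
Step 4: U3 = 629; r = 16; cross terms: (-16*-25 - -3*-8)=376, (-3*3 - 16*-25)=391, (16*30 - 15*3)=435, (15*-8 - -16*30)=360; twice the area = |1562| = 1562; area = 781; answer 781

781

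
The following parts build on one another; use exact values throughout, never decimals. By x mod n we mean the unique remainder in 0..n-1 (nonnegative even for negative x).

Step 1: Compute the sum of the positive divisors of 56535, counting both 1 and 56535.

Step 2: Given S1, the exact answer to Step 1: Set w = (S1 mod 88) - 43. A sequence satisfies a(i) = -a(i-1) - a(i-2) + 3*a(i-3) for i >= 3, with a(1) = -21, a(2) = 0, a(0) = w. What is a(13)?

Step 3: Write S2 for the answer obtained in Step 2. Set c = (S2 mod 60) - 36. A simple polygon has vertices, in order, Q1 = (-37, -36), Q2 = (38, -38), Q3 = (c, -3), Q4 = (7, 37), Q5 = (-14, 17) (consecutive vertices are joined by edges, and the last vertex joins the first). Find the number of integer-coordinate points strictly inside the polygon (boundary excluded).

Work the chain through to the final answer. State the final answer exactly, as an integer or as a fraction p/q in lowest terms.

Step 1: 56535 = 3 * 5 * 3769; sigma = (1 + 3) * (1 + 5) * (1 + 3769) = 4 * 6 * 3770 = 90480; answer 90480
Step 2: S1 = 90480; w = -27; a(3) = -1*(0) - 1*(-21) + 3*(-27) = -60; iterating: a(3)=-60, a(4)=-3, a(5)=63, a(6)=-240, a(7)=168, a(8)=261, a(9)=-1149, a(10)=1392, a(11)=540, a(12)=-5379, a(13)=9015; answer 9015
Step 3: S2 = 9015; c = -21; cross terms: (-37*-38 - 38*-36)=2774, (38*-3 - -21*-38)=-912, (-21*37 - 7*-3)=-756, (7*17 - -14*37)=637, (-14*-36 - -37*17)=1133; twice the area = |2876| = 2876; area = 1438; boundary points = 1 + 1 + 4 + 1 + 1 = 8; strictly interior points = area - boundary/2 + 1 = 1435; answer 1435

1435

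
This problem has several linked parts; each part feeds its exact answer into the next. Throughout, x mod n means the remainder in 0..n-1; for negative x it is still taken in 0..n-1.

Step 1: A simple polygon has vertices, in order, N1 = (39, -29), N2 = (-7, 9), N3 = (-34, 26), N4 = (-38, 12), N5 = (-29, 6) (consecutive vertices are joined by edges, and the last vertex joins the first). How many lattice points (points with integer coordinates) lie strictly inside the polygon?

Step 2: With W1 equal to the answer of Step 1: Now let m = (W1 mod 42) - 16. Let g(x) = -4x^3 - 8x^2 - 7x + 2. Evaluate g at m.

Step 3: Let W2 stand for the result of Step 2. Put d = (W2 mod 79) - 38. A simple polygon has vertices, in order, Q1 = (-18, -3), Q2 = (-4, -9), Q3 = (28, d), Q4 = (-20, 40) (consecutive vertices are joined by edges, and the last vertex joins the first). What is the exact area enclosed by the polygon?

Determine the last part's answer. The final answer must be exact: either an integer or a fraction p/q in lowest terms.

847

Step 1: cross terms: (39*9 - -7*-29)=148, (-7*26 - -34*9)=124, (-34*12 - -38*26)=580, (-38*6 - -29*12)=120, (-29*-29 - 39*6)=607; twice the area = |1579| = 1579; area = 1579/2; boundary points = 2 + 1 + 2 + 3 + 1 = 9; strictly interior points = area - boundary/2 + 1 = 786; answer 786
Step 2: W1 = 786; m = 14; -4*(14)^3 - 8*(14)^2 - 7*(14)^1 + 2 = (-10976) + (-1568) + (-98) + (2) = -12640; answer -12640
Step 3: W2 = -12640; d = -38; cross terms: (-18*-9 - -4*-3)=150, (-4*-38 - 28*-9)=404, (28*40 - -20*-38)=360, (-20*-3 - -18*40)=780; twice the area = |1694| = 1694; area = 847; answer 847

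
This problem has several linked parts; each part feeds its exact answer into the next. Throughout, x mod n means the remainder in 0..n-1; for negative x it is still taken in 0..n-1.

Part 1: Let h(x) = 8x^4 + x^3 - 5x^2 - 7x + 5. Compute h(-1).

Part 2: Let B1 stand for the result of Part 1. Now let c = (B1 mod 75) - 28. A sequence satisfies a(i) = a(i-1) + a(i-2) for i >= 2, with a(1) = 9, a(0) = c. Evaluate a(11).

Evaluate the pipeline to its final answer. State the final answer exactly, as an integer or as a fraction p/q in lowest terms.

Part 1: 8*(-1)^4 + 1*(-1)^3 - 5*(-1)^2 - 7*(-1)^1 + 5 = (8) + (-1) + (-5) + (7) + (5) = 14; answer 14
Part 2: B1 = 14; c = -14; a(2) = 1*(9) + 1*(-14) = -5; iterating: a(2)=-5, a(3)=4, a(4)=-1, a(5)=3, a(6)=2, a(7)=5, a(8)=7, a(9)=12, a(10)=19, a(11)=31; answer 31

31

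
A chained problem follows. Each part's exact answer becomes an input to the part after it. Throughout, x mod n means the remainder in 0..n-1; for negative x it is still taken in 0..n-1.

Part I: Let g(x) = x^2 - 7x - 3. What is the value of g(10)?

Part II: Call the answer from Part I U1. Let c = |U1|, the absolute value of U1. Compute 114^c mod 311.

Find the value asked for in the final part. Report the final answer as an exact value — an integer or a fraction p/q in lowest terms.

203

Part I: 1*(10)^2 - 7*(10)^1 - 3 = (100) + (-70) + (-3) = 27; answer 27
Part II: U1 = 27; c = 27; squarings mod 311: 114^1=114, 114^2=245, 114^4=2, 114^8=4, 114^16=16; 114^27 = 114^1 * 114^2 * 114^8 * 114^16 = 203 (mod 311); answer 203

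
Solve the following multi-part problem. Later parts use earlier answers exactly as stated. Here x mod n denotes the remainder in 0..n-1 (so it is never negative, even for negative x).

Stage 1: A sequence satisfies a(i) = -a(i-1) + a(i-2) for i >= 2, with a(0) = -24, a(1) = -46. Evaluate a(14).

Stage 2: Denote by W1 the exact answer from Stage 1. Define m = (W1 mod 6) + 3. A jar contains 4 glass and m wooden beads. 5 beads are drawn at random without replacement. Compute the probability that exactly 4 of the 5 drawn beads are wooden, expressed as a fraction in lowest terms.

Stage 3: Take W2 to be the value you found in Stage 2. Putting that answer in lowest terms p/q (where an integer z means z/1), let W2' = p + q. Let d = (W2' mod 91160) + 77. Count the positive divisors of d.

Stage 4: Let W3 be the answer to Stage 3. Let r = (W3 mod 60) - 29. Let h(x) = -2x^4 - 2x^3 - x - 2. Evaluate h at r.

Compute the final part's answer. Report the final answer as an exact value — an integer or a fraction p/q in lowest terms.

Stage 1: a(2) = -1*(-46) + 1*(-24) = 22; iterating: a(2)=22, a(3)=-68, a(4)=90, a(5)=-158, a(6)=248, a(7)=-406, a(8)=654, a(9)=-1060, a(10)=1714, a(11)=-2774, a(12)=4488, a(13)=-7262, a(14)=11750; answer 11750
Stage 2: W1 = 11750; m = 5; total draws C(9,5) = 126; favorable C(5,4)*C(4,1) = 20; P = 10/63; answer 10/63
Stage 3: W2 = 10/63; threaded value p + q = 73; d = 150; 150 = 2 * 3 * 5^2; number of divisors = (1+1) * (1+1) * (2+1) = 12; answer 12
Stage 4: W3 = 12; r = -17; -2*(-17)^4 - 2*(-17)^3 - 1*(-17)^1 - 2 = (-167042) + (9826) + (17) + (-2) = -157201; answer -157201

-157201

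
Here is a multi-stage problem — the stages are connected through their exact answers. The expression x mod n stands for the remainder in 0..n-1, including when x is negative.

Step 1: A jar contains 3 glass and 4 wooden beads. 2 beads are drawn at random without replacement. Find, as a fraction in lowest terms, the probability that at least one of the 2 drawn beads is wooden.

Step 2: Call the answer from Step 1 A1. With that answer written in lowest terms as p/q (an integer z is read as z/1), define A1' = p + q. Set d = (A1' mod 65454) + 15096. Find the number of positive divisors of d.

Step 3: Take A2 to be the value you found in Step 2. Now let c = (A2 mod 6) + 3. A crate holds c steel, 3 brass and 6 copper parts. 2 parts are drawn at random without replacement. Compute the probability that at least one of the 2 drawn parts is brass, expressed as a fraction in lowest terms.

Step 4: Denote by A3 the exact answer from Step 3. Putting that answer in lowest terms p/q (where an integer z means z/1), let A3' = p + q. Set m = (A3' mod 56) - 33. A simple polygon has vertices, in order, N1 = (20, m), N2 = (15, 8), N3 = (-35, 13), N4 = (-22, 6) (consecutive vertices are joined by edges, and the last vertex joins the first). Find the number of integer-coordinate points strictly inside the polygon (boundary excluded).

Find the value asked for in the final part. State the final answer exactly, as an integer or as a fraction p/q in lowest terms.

Step 1: total draws C(7,2) = 21; complement C(3,2) = 3; favorable 21 - 3 = 18; P = 6/7; answer 6/7
Step 2: A1 = 6/7; threaded value p + q = 13; d = 15109; 15109 = 29 * 521; number of divisors = (1+1) * (1+1) = 4; answer 4
Step 3: A2 = 4; c = 7; total draws C(16,2) = 120; complement C(13,2) = 78; favorable 120 - 78 = 42; P = 7/20; answer 7/20
Step 4: A3 = 7/20; threaded value p + q = 27; m = -6; cross terms: (20*8 - 15*-6)=250, (15*13 - -35*8)=475, (-35*6 - -22*13)=76, (-22*-6 - 20*6)=12; twice the area = |813| = 813; area = 813/2; boundary points = 1 + 5 + 1 + 6 = 13; strictly interior points = area - boundary/2 + 1 = 401; answer 401

401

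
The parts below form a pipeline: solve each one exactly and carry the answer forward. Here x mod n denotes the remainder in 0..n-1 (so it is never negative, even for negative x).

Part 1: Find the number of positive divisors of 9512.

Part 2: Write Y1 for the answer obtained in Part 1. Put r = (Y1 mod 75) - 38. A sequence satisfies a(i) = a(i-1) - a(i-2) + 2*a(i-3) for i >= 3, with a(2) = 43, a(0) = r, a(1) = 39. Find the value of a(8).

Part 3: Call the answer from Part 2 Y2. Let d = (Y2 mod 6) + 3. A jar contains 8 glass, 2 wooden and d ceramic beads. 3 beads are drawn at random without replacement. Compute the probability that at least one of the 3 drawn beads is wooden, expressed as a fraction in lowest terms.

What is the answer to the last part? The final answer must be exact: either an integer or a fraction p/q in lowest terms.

7/20

Part 1: 9512 = 2^3 * 29 * 41; number of divisors = (3+1) * (1+1) * (1+1) = 16; answer 16
Part 2: Y1 = 16; r = -22; a(3) = 1*(43) - 1*(39) + 2*(-22) = -40; iterating: a(3)=-40, a(4)=-5, a(5)=121, a(6)=46, a(7)=-85, a(8)=111; answer 111
Part 3: Y2 = 111; d = 6; total draws C(16,3) = 560; complement C(14,3) = 364; favorable 560 - 364 = 196; P = 7/20; answer 7/20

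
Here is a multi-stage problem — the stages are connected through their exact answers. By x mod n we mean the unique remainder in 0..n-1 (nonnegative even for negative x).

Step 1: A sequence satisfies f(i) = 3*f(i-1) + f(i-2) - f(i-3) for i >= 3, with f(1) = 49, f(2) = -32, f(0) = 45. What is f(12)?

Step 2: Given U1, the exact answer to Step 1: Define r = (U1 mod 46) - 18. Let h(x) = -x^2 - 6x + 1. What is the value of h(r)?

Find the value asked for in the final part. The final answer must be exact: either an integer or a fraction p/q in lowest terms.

Step 1: f(3) = 3*(-32) + 1*(49) - 1*(45) = -92; iterating: f(3)=-92, f(4)=-357, f(5)=-1131, f(6)=-3658, f(7)=-11748, f(8)=-37771, f(9)=-121403, f(10)=-390232, f(11)=-1254328, f(12)=-4031813; answer -4031813
Step 2: U1 = -4031813; r = 23; -1*(23)^2 - 6*(23)^1 + 1 = (-529) + (-138) + (1) = -666; answer -666

-666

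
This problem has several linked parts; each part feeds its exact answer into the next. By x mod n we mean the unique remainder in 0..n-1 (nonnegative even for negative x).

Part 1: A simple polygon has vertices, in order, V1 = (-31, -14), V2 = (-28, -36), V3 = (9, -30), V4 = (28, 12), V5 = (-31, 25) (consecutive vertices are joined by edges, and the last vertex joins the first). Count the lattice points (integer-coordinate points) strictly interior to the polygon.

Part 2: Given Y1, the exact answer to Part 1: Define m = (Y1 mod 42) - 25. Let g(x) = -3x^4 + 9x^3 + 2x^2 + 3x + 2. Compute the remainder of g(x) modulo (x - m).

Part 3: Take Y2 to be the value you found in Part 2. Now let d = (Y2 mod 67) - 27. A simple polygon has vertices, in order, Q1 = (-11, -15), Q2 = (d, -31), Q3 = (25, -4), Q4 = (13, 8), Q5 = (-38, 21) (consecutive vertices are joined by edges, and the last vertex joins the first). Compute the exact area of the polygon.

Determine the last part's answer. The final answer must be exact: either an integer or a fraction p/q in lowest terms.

Part 1: cross terms: (-31*-36 - -28*-14)=724, (-28*-30 - 9*-36)=1164, (9*12 - 28*-30)=948, (28*25 - -31*12)=1072, (-31*-14 - -31*25)=1209; twice the area = |5117| = 5117; area = 5117/2; boundary points = 1 + 1 + 1 + 1 + 39 = 43; strictly interior points = area - boundary/2 + 1 = 2538; answer 2538
Part 2: Y1 = 2538; m = -7; remainder = value at the root: -3*(-7)^4 + 9*(-7)^3 + 2*(-7)^2 + 3*(-7)^1 + 2 = (-7203) + (-3087) + (98) + (-21) + (2) = -10211; answer -10211
Part 3: Y2 = -10211; d = 13; cross terms: (-11*-31 - 13*-15)=536, (13*-4 - 25*-31)=723, (25*8 - 13*-4)=252, (13*21 - -38*8)=577, (-38*-15 - -11*21)=801; twice the area = |2889| = 2889; area = 2889/2; answer 2889/2

2889/2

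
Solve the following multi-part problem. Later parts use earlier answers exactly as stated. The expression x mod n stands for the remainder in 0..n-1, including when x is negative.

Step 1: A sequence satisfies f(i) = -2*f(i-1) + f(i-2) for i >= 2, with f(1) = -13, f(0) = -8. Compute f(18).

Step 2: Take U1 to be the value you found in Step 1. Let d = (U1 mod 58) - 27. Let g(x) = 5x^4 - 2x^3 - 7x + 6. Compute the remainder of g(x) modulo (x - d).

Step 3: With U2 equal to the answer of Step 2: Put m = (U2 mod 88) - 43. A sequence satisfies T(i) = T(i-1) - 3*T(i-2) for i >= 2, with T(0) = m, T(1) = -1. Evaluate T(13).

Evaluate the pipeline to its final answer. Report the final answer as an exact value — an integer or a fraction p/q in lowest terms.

-11401

Step 1: f(2) = -2*(-13) + 1*(-8) = 18; iterating: f(2)=18, f(3)=-49, f(4)=116, f(5)=-281, f(6)=678, f(7)=-1637, f(8)=3952, f(9)=-9541, f(10)=23034, f(11)=-55609, f(12)=134252, f(13)=-324113, f(14)=782478, f(15)=-1889069, f(16)=4560616, f(17)=-11010301, f(18)=26581218; answer 26581218
Step 2: U1 = 26581218; d = 23; remainder = value at the root: 5*(23)^4 - 2*(23)^3 - 7*(23)^1 + 6 = (1399205) + (-24334) + (-161) + (6) = 1374716; answer 1374716
Step 3: U2 = 1374716; m = 25; T(2) = 1*(-1) - 3*(25) = -76; iterating: T(2)=-76, T(3)=-73, T(4)=155, T(5)=374, T(6)=-91, T(7)=-1213, T(8)=-940, T(9)=2699, T(10)=5519, T(11)=-2578, T(12)=-19135, T(13)=-11401; answer -11401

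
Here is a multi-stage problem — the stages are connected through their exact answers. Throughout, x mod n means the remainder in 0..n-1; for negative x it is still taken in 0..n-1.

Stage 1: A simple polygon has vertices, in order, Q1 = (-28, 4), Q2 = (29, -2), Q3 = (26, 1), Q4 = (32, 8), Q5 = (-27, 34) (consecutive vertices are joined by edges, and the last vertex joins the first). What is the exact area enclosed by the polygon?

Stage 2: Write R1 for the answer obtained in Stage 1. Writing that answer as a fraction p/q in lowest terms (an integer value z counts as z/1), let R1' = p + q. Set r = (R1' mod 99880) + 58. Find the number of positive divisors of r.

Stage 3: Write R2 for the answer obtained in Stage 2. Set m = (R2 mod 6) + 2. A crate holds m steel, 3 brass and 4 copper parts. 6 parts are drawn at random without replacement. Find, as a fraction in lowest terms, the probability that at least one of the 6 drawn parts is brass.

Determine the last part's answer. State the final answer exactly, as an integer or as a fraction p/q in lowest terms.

Stage 1: cross terms: (-28*-2 - 29*4)=-60, (29*1 - 26*-2)=81, (26*8 - 32*1)=176, (32*34 - -27*8)=1304, (-27*4 - -28*34)=844; twice the area = |2345| = 2345; area = 2345/2; answer 2345/2
Stage 2: R1 = 2345/2; threaded value p + q = 2347; r = 2405; 2405 = 5 * 13 * 37; number of divisors = (1+1) * (1+1) * (1+1) = 8; answer 8
Stage 3: R2 = 8; m = 4; total draws C(11,6) = 462; complement C(8,6) = 28; favorable 462 - 28 = 434; P = 31/33; answer 31/33

31/33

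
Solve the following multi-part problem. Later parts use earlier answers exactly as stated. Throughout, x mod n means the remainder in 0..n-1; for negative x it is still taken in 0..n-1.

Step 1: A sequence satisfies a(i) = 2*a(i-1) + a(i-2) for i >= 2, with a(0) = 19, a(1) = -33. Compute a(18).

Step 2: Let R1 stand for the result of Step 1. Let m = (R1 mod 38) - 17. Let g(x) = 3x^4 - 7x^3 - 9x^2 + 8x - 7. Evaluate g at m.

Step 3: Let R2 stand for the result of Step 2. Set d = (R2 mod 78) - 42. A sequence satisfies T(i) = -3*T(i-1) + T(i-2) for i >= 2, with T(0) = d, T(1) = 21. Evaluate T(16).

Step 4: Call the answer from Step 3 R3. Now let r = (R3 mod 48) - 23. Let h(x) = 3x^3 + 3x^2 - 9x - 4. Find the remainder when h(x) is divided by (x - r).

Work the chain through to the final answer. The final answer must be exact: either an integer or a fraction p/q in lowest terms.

Step 1: a(2) = 2*(-33) + 1*(19) = -47; iterating: a(2)=-47, a(3)=-127, a(4)=-301, a(5)=-729, a(6)=-1759, a(7)=-4247, a(8)=-10253, a(9)=-24753, a(10)=-59759, a(11)=-144271, a(12)=-348301, a(13)=-840873, a(14)=-2030047, a(15)=-4900967, a(16)=-11831981, a(17)=-28564929, a(18)=-68961839; answer -68961839
Step 2: R1 = -68961839; m = 12; 3*(12)^4 - 7*(12)^3 - 9*(12)^2 + 8*(12)^1 - 7 = (62208) + (-12096) + (-1296) + (96) + (-7) = 48905; answer 48905
Step 3: R2 = 48905; d = 35; T(2) = -3*(21) + 1*(35) = -28; iterating: T(2)=-28, T(3)=105, T(4)=-343, T(5)=1134, T(6)=-3745, T(7)=12369, T(8)=-40852, T(9)=134925, T(10)=-445627, T(11)=1471806, T(12)=-4861045, T(13)=16054941, T(14)=-53025868, T(15)=175132545, T(16)=-578423503; answer -578423503
Step 4: R3 = -578423503; r = -6; remainder = value at the root: 3*(-6)^3 + 3*(-6)^2 - 9*(-6)^1 - 4 = (-648) + (108) + (54) + (-4) = -490; answer -490

-490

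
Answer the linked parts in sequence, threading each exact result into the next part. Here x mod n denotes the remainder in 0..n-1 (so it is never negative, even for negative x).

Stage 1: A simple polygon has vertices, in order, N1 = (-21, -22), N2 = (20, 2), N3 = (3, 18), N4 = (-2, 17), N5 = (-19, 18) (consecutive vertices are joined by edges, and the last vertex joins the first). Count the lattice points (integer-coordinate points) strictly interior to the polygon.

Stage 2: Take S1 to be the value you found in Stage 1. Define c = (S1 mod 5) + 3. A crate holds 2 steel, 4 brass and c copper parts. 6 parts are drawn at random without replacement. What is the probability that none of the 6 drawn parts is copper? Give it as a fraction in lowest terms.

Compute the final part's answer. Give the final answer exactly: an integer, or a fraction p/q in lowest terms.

1/1716

Stage 1: cross terms: (-21*2 - 20*-22)=398, (20*18 - 3*2)=354, (3*17 - -2*18)=87, (-2*18 - -19*17)=287, (-19*-22 - -21*18)=796; twice the area = |1922| = 1922; area = 961; boundary points = 1 + 1 + 1 + 1 + 2 = 6; strictly interior points = area - boundary/2 + 1 = 959; answer 959
Stage 2: S1 = 959; c = 7; total draws C(13,6) = 1716; favorable C(6,6) = 1; P = 1/1716; answer 1/1716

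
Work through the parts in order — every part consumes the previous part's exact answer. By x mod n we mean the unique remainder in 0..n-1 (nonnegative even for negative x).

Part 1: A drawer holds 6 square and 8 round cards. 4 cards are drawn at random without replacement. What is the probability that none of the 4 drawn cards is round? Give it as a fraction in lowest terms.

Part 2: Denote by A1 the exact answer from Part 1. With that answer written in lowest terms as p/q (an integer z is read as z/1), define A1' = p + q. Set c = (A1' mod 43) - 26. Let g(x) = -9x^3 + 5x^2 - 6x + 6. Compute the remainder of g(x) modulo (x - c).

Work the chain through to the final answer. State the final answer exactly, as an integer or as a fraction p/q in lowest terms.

Part 1: total draws C(14,4) = 1001; favorable C(6,4) = 15; P = 15/1001; answer 15/1001
Part 2: A1 = 15/1001; threaded value p + q = 1016; c = 1; remainder = value at the root: -9*(1)^3 + 5*(1)^2 - 6*(1)^1 + 6 = (-9) + (5) + (-6) + (6) = -4; answer -4

-4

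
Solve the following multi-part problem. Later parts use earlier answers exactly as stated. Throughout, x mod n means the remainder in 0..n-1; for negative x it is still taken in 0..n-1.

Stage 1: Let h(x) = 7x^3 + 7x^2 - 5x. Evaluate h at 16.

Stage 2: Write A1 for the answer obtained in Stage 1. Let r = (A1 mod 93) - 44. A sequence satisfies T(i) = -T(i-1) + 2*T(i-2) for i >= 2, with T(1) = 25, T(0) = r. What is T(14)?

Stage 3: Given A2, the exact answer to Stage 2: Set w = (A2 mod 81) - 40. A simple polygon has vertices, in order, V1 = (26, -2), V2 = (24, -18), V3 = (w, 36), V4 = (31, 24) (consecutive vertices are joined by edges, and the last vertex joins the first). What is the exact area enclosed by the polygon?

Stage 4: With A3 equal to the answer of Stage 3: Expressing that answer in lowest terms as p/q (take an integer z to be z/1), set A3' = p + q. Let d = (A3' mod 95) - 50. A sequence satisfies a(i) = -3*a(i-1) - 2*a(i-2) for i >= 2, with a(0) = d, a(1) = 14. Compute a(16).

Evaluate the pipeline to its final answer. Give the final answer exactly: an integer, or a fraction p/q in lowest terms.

-2490306

Stage 1: 7*(16)^3 + 7*(16)^2 - 5*(16)^1 = (28672) + (1792) + (-80) = 30384; answer 30384
Stage 2: A1 = 30384; r = 22; T(2) = -1*(25) + 2*(22) = 19; iterating: T(2)=19, T(3)=31, T(4)=7, T(5)=55, T(6)=-41, T(7)=151, T(8)=-233, T(9)=535, T(10)=-1001, T(11)=2071, T(12)=-4073, T(13)=8215, T(14)=-16361; answer -16361
Stage 3: A2 = -16361; w = -39; cross terms: (26*-18 - 24*-2)=-420, (24*36 - -39*-18)=162, (-39*24 - 31*36)=-2052, (31*-2 - 26*24)=-686; twice the area = |-2996| = 2996; area = 1498; answer 1498
Stage 4: A3 = 1498; threaded value p + q = 1499; d = 24; a(2) = -3*(14) - 2*(24) = -90; iterating: a(2)=-90, a(3)=242, a(4)=-546, a(5)=1154, a(6)=-2370, a(7)=4802, a(8)=-9666, a(9)=19394, a(10)=-38850, a(11)=77762, a(12)=-155586, a(13)=311234, a(14)=-622530, a(15)=1245122, a(16)=-2490306; answer -2490306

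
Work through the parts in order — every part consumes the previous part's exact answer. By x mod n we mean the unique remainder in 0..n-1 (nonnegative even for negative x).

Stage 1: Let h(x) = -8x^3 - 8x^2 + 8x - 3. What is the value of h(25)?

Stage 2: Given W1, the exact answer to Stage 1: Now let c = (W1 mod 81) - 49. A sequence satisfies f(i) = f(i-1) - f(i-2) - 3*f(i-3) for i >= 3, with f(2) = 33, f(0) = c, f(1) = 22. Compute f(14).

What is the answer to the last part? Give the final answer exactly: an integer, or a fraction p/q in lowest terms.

16461

Stage 1: -8*(25)^3 - 8*(25)^2 + 8*(25)^1 - 3 = (-125000) + (-5000) + (200) + (-3) = -129803; answer -129803
Stage 2: W1 = -129803; c = -9; f(3) = 1*(33) - 1*(22) - 3*(-9) = 38; iterating: f(3)=38, f(4)=-61, f(5)=-198, f(6)=-251, f(7)=130, f(8)=975, f(9)=1598, f(10)=233, f(11)=-4290, f(12)=-9317, f(13)=-5726, f(14)=16461; answer 16461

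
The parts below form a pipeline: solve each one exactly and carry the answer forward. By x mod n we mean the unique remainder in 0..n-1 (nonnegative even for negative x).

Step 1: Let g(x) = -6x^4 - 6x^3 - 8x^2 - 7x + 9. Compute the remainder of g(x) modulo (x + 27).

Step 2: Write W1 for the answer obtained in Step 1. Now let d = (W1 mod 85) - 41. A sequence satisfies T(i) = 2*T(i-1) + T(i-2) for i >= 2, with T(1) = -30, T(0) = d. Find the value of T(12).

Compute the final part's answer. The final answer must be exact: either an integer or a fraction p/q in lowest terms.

Step 1: remainder = value at the root: -6*(-27)^4 - 6*(-27)^3 - 8*(-27)^2 - 7*(-27)^1 + 9 = (-3188646) + (118098) + (-5832) + (189) + (9) = -3076182; answer -3076182
Step 2: W1 = -3076182; d = 12; T(2) = 2*(-30) + 1*(12) = -48; iterating: T(2)=-48, T(3)=-126, T(4)=-300, T(5)=-726, T(6)=-1752, T(7)=-4230, T(8)=-10212, T(9)=-24654, T(10)=-59520, T(11)=-143694, T(12)=-346908; answer -346908

-346908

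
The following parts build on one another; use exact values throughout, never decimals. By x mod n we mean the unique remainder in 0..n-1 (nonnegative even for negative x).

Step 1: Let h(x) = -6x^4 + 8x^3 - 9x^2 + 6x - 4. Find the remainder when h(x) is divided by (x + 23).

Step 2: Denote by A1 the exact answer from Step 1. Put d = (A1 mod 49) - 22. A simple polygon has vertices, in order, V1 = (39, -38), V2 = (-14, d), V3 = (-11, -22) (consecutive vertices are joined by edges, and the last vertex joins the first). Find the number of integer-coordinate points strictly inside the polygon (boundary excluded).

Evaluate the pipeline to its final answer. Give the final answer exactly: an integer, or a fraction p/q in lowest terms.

Step 1: remainder = value at the root: -6*(-23)^4 + 8*(-23)^3 - 9*(-23)^2 + 6*(-23)^1 - 4 = (-1679046) + (-97336) + (-4761) + (-138) + (-4) = -1781285; answer -1781285
Step 2: A1 = -1781285; d = -10; cross terms: (39*-10 - -14*-38)=-922, (-14*-22 - -11*-10)=198, (-11*-38 - 39*-22)=1276; twice the area = |552| = 552; area = 276; boundary points = 1 + 3 + 2 = 6; strictly interior points = area - boundary/2 + 1 = 274; answer 274

274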